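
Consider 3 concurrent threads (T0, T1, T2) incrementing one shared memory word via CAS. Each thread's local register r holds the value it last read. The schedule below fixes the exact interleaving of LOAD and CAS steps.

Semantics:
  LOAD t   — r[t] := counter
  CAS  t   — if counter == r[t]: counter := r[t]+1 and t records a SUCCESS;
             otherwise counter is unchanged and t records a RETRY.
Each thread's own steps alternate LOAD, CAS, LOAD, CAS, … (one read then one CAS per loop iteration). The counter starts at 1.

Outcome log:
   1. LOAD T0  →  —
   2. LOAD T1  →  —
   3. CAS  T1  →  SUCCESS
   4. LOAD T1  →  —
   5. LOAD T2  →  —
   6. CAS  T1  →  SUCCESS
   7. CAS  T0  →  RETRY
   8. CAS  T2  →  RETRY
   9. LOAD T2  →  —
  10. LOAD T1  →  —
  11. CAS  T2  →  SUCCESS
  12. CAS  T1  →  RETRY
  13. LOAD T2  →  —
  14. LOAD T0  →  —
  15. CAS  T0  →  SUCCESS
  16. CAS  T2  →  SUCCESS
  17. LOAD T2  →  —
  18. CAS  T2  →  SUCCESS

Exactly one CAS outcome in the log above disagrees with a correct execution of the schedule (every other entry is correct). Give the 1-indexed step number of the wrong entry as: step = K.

step = 16

Reference trace:
step 1: T0 LOAD ⇒ load; ctr=1 reg=1
step 2: T1 LOAD ⇒ load; ctr=1 reg=1
step 3: T1 CAS ⇒ ok; ctr=2 reg=1
step 4: T1 LOAD ⇒ load; ctr=2 reg=2
step 5: T2 LOAD ⇒ load; ctr=2 reg=2
step 6: T1 CAS ⇒ ok; ctr=3 reg=2
step 7: T0 CAS ⇒ retry; ctr=3 reg=1
step 8: T2 CAS ⇒ retry; ctr=3 reg=2
step 9: T2 LOAD ⇒ load; ctr=3 reg=3
step 10: T1 LOAD ⇒ load; ctr=3 reg=3
step 11: T2 CAS ⇒ ok; ctr=4 reg=3
step 12: T1 CAS ⇒ retry; ctr=4 reg=3
step 13: T2 LOAD ⇒ load; ctr=4 reg=4
step 14: T0 LOAD ⇒ load; ctr=4 reg=4
step 15: T0 CAS ⇒ ok; ctr=5 reg=4
step 16: T2 CAS ⇒ retry; ctr=5 reg=4
step 17: T2 LOAD ⇒ load; ctr=5 reg=5
step 18: T2 CAS ⇒ ok; ctr=6 reg=5
Mismatch at 16.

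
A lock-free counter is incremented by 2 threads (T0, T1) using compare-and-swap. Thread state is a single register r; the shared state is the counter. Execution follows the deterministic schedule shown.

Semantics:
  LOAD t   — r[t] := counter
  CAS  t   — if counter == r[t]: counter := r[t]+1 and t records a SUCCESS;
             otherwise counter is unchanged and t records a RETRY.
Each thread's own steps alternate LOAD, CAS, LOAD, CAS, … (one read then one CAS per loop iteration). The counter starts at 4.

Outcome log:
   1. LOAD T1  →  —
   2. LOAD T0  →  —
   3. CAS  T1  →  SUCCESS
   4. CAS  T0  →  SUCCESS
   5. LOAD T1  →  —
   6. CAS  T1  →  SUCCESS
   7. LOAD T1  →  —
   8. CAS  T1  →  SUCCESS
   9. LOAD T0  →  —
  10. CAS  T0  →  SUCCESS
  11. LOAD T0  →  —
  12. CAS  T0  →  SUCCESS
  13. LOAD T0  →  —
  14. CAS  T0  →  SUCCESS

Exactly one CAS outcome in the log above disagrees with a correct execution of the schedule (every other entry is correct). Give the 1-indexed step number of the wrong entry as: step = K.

Reference trace:
   1) LOAD T1:  M=4  r_T1=4
   2) LOAD T0:  M=4  r_T0=4
   3) CAS  T1:  M=5  r_T1=4 ✓
   4) CAS  T0:  M=5  r_T0=4 ✗
   5) LOAD T1:  M=5  r_T1=5
   6) CAS  T1:  M=6  r_T1=5 ✓
   7) LOAD T1:  M=6  r_T1=6
   8) CAS  T1:  M=7  r_T1=6 ✓
   9) LOAD T0:  M=7  r_T0=7
  10) CAS  T0:  M=8  r_T0=7 ✓
  11) LOAD T0:  M=8  r_T0=8
  12) CAS  T0:  M=9  r_T0=8 ✓
  13) LOAD T0:  M=9  r_T0=9
  14) CAS  T0:  M=10  r_T0=9 ✓
Mismatch at 4.

step = 4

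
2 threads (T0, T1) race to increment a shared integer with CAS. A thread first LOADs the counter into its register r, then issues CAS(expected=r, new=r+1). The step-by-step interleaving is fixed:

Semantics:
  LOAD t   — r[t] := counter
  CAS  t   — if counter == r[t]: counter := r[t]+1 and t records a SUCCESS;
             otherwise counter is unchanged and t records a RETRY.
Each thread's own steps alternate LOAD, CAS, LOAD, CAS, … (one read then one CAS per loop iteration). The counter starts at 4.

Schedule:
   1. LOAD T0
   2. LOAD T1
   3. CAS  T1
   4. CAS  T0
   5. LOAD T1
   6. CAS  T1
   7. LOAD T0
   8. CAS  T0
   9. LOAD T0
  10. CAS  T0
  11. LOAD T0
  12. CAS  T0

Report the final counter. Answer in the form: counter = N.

1. LOAD T0 → mem=4 r[T0]=4 [LOAD]
2. LOAD T1 → mem=4 r[T1]=4 [LOAD]
3. CAS T1 → mem=5 r[T1]=4 [OK]
4. CAS T0 → mem=5 r[T0]=4 [RETRY]
5. LOAD T1 → mem=5 r[T1]=5 [LOAD]
6. CAS T1 → mem=6 r[T1]=5 [OK]
7. LOAD T0 → mem=6 r[T0]=6 [LOAD]
8. CAS T0 → mem=7 r[T0]=6 [OK]
9. LOAD T0 → mem=7 r[T0]=7 [LOAD]
10. CAS T0 → mem=8 r[T0]=7 [OK]
11. LOAD T0 → mem=8 r[T0]=8 [LOAD]
12. CAS T0 → mem=9 r[T0]=8 [OK]

counter = 9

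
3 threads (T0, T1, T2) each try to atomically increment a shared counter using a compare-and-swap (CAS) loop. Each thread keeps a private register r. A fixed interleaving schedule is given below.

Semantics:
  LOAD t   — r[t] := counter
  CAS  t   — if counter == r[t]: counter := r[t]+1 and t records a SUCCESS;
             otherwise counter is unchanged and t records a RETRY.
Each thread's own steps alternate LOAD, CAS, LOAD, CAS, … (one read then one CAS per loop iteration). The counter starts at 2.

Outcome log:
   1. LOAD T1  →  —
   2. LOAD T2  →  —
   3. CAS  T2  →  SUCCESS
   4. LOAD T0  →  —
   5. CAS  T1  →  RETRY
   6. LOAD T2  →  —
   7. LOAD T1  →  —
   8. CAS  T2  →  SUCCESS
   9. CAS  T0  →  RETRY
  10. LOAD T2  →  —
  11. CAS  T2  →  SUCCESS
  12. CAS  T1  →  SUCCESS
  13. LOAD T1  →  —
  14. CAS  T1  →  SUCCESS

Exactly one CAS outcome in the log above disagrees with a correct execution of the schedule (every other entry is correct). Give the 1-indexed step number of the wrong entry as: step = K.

Correct run:
   1) LOAD T1:  M=2  r_T1=2
   2) LOAD T2:  M=2  r_T2=2
   3) CAS  T2:  M=3  r_T2=2 ✓
   4) LOAD T0:  M=3  r_T0=3
   5) CAS  T1:  M=3  r_T1=2 ✗
   6) LOAD T2:  M=3  r_T2=3
   7) LOAD T1:  M=3  r_T1=3
   8) CAS  T2:  M=4  r_T2=3 ✓
   9) CAS  T0:  M=4  r_T0=3 ✗
  10) LOAD T2:  M=4  r_T2=4
  11) CAS  T2:  M=5  r_T2=4 ✓
  12) CAS  T1:  M=5  r_T1=3 ✗
  13) LOAD T1:  M=5  r_T1=5
  14) CAS  T1:  M=6  r_T1=5 ✓
Log disagrees first at step 12.

step = 12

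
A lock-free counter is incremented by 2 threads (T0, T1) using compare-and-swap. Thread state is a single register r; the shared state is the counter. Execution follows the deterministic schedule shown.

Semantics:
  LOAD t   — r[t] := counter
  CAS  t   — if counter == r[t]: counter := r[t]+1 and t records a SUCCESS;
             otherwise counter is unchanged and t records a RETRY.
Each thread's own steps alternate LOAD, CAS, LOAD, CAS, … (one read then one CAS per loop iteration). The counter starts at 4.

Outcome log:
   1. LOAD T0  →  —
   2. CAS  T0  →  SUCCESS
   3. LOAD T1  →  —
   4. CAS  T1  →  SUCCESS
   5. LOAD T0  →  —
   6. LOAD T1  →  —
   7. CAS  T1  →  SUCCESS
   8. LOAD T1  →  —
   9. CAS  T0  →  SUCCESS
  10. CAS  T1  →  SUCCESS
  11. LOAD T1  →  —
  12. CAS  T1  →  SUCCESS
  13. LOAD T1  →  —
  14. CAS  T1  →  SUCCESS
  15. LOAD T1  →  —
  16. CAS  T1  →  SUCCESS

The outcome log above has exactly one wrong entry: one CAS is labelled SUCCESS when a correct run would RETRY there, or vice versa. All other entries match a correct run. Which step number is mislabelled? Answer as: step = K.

step = 9

Correct run:
T0 LOAD — after: cnt=4, r=4 — load
T0 CAS — after: cnt=5, r=4 — ok
T1 LOAD — after: cnt=5, r=5 — load
T1 CAS — after: cnt=6, r=5 — ok
T0 LOAD — after: cnt=6, r=6 — load
T1 LOAD — after: cnt=6, r=6 — load
T1 CAS — after: cnt=7, r=6 — ok
T1 LOAD — after: cnt=7, r=7 — load
T0 CAS — after: cnt=7, r=6 — retry
T1 CAS — after: cnt=8, r=7 — ok
T1 LOAD — after: cnt=8, r=8 — load
T1 CAS — after: cnt=9, r=8 — ok
T1 LOAD — after: cnt=9, r=9 — load
T1 CAS — after: cnt=10, r=9 — ok
T1 LOAD — after: cnt=10, r=10 — load
T1 CAS — after: cnt=11, r=10 — ok
Log disagrees first at step 9.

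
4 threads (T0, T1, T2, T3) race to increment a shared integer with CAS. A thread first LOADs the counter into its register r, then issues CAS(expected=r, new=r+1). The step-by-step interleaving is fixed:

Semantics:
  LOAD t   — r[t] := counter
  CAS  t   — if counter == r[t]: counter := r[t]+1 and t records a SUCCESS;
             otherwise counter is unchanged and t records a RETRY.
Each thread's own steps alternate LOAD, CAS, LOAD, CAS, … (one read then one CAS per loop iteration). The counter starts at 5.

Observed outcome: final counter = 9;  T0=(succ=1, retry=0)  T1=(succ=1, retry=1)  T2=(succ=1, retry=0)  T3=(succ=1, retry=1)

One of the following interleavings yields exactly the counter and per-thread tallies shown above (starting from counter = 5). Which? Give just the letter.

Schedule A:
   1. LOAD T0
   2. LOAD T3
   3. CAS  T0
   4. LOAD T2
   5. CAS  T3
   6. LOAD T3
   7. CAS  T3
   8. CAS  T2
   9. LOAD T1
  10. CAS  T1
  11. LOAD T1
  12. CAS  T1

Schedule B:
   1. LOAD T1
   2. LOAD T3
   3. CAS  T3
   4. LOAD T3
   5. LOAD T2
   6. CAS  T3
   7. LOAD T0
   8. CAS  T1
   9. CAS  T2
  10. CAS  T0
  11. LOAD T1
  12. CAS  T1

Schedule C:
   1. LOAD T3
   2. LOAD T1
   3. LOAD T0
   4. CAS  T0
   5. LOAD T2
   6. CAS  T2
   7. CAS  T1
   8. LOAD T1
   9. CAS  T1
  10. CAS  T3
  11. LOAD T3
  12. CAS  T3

C

Simulating candidate C:
T3 LOAD — after: cnt=5, r=5 — load
T1 LOAD — after: cnt=5, r=5 — load
T0 LOAD — after: cnt=5, r=5 — load
T0 CAS — after: cnt=6, r=5 — ok
T2 LOAD — after: cnt=6, r=6 — load
T2 CAS — after: cnt=7, r=6 — ok
T1 CAS — after: cnt=7, r=5 — retry
T1 LOAD — after: cnt=7, r=7 — load
T1 CAS — after: cnt=8, r=7 — ok
T3 CAS — after: cnt=8, r=5 — retry
T3 LOAD — after: cnt=8, r=8 — load
T3 CAS — after: cnt=9, r=8 — ok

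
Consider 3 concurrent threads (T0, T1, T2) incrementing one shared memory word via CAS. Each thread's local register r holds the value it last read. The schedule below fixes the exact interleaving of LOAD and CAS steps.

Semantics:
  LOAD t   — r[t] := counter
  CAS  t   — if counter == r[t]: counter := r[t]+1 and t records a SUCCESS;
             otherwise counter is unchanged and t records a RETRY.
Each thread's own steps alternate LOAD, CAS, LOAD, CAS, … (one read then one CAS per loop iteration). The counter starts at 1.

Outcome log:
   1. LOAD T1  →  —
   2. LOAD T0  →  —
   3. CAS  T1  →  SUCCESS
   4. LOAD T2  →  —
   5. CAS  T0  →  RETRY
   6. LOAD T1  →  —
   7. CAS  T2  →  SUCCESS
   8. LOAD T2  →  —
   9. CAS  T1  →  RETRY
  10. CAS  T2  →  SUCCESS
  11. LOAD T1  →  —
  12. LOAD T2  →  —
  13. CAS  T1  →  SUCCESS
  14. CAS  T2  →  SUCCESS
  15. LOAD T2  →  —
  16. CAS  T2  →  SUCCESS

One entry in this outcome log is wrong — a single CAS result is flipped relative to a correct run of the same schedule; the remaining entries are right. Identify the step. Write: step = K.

Correct run:
[1] T1.load  rd  (counter 1, T1.r 1)
[2] T0.load  rd  (counter 1, T0.r 1)
[3] T1.cas  hit  (counter 2, T1.r 1)
[4] T2.load  rd  (counter 2, T2.r 2)
[5] T0.cas  miss  (counter 2, T0.r 1)
[6] T1.load  rd  (counter 2, T1.r 2)
[7] T2.cas  hit  (counter 3, T2.r 2)
[8] T2.load  rd  (counter 3, T2.r 3)
[9] T1.cas  miss  (counter 3, T1.r 2)
[10] T2.cas  hit  (counter 4, T2.r 3)
[11] T1.load  rd  (counter 4, T1.r 4)
[12] T2.load  rd  (counter 4, T2.r 4)
[13] T1.cas  hit  (counter 5, T1.r 4)
[14] T2.cas  miss  (counter 5, T2.r 4)
[15] T2.load  rd  (counter 5, T2.r 5)
[16] T2.cas  hit  (counter 6, T2.r 5)
Flip is step 14.

step = 14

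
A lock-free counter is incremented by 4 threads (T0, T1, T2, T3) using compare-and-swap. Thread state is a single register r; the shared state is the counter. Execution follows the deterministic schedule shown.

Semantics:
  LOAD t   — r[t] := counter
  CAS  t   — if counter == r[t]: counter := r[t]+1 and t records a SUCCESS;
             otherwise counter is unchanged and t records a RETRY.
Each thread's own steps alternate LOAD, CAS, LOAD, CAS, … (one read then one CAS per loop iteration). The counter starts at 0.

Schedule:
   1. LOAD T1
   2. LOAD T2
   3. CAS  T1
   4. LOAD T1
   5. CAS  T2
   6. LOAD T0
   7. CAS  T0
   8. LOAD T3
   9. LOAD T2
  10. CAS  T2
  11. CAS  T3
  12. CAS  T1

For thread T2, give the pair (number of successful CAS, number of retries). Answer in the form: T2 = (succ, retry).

1. LOAD T1 → mem=0 r[T1]=0 [LOAD]
2. LOAD T2 → mem=0 r[T2]=0 [LOAD]
3. CAS T1 → mem=1 r[T1]=0 [OK]
4. LOAD T1 → mem=1 r[T1]=1 [LOAD]
5. CAS T2 → mem=1 r[T2]=0 [RETRY]
6. LOAD T0 → mem=1 r[T0]=1 [LOAD]
7. CAS T0 → mem=2 r[T0]=1 [OK]
8. LOAD T3 → mem=2 r[T3]=2 [LOAD]
9. LOAD T2 → mem=2 r[T2]=2 [LOAD]
10. CAS T2 → mem=3 r[T2]=2 [OK]
11. CAS T3 → mem=3 r[T3]=2 [RETRY]
12. CAS T1 → mem=3 r[T1]=1 [RETRY]

T2 = (1, 1)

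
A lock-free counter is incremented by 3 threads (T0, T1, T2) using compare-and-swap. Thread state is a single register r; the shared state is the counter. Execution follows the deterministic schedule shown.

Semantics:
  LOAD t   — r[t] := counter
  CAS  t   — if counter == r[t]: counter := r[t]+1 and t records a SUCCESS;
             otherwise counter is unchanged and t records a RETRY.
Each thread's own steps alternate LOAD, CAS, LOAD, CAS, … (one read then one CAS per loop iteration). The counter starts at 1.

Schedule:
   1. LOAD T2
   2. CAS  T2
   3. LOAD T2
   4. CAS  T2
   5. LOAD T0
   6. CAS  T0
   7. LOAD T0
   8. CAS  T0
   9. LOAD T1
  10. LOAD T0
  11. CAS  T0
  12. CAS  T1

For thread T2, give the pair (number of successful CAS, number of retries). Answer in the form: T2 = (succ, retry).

T2 LOAD — after: cnt=1, r=1 — load
T2 CAS — after: cnt=2, r=1 — ok
T2 LOAD — after: cnt=2, r=2 — load
T2 CAS — after: cnt=3, r=2 — ok
T0 LOAD — after: cnt=3, r=3 — load
T0 CAS — after: cnt=4, r=3 — ok
T0 LOAD — after: cnt=4, r=4 — load
T0 CAS — after: cnt=5, r=4 — ok
T1 LOAD — after: cnt=5, r=5 — load
T0 LOAD — after: cnt=5, r=5 — load
T0 CAS — after: cnt=6, r=5 — ok
T1 CAS — after: cnt=6, r=5 — retry

T2 = (2, 0)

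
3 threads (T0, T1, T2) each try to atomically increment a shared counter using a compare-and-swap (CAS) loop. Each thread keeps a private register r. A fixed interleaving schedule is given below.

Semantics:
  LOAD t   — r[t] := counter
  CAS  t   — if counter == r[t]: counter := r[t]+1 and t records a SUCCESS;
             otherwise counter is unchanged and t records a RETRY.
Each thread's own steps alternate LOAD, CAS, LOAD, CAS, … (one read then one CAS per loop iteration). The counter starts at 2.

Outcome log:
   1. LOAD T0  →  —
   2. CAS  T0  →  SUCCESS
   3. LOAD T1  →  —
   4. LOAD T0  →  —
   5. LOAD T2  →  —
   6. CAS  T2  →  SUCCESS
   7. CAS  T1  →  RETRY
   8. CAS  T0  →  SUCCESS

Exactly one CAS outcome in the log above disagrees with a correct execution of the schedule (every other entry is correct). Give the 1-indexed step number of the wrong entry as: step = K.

step = 8

Correct run:
T0 LOAD — after: cnt=2, r=2 — load
T0 CAS — after: cnt=3, r=2 — ok
T1 LOAD — after: cnt=3, r=3 — load
T0 LOAD — after: cnt=3, r=3 — load
T2 LOAD — after: cnt=3, r=3 — load
T2 CAS — after: cnt=4, r=3 — ok
T1 CAS — after: cnt=4, r=3 — retry
T0 CAS — after: cnt=4, r=3 — retry
Flip is step 8.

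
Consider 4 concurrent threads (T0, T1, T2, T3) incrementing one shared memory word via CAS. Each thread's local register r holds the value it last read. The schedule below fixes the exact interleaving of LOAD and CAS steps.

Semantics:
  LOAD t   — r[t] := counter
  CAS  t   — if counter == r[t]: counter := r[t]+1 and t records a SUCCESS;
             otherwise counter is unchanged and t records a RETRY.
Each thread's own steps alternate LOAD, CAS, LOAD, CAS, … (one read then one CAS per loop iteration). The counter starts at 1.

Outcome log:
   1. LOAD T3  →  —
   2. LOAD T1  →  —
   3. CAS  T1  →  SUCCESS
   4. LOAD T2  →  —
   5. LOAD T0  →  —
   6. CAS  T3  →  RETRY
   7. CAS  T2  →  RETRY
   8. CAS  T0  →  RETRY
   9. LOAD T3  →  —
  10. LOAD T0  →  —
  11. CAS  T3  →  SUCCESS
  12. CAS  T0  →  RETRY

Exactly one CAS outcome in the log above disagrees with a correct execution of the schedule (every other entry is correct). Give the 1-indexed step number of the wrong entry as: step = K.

Reference trace:
[1] T3.load  rd  (counter 1, T3.r 1)
[2] T1.load  rd  (counter 1, T1.r 1)
[3] T1.cas  hit  (counter 2, T1.r 1)
[4] T2.load  rd  (counter 2, T2.r 2)
[5] T0.load  rd  (counter 2, T0.r 2)
[6] T3.cas  miss  (counter 2, T3.r 1)
[7] T2.cas  hit  (counter 3, T2.r 2)
[8] T0.cas  miss  (counter 3, T0.r 2)
[9] T3.load  rd  (counter 3, T3.r 3)
[10] T0.load  rd  (counter 3, T0.r 3)
[11] T3.cas  hit  (counter 4, T3.r 3)
[12] T0.cas  miss  (counter 4, T0.r 3)
Log disagrees first at step 7.

step = 7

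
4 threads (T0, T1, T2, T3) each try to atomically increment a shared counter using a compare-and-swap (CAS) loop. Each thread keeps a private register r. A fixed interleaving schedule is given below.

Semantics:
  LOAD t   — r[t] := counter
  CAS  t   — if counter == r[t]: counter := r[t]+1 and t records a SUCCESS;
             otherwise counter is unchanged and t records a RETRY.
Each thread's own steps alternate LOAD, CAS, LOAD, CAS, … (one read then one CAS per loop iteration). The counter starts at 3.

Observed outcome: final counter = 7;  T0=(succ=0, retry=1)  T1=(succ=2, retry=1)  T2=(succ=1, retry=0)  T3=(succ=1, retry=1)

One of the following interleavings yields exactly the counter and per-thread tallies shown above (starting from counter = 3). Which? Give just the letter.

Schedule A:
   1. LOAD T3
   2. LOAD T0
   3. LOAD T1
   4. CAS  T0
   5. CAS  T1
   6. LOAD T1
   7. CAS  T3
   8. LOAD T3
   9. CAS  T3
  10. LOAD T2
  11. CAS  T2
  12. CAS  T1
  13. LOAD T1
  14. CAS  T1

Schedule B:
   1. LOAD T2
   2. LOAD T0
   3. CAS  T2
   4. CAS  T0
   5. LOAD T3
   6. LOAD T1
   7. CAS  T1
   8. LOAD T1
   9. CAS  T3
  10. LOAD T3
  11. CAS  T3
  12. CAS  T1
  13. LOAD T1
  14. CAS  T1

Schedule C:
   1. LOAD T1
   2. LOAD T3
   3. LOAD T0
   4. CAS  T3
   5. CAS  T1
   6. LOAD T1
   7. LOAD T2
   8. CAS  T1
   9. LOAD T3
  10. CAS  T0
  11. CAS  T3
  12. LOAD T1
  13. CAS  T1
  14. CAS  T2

B

Simulating candidate B:
   1) LOAD T2:  M=3  r_T2=3
   2) LOAD T0:  M=3  r_T0=3
   3) CAS  T2:  M=4  r_T2=3 ✓
   4) CAS  T0:  M=4  r_T0=3 ✗
   5) LOAD T3:  M=4  r_T3=4
   6) LOAD T1:  M=4  r_T1=4
   7) CAS  T1:  M=5  r_T1=4 ✓
   8) LOAD T1:  M=5  r_T1=5
   9) CAS  T3:  M=5  r_T3=4 ✗
  10) LOAD T3:  M=5  r_T3=5
  11) CAS  T3:  M=6  r_T3=5 ✓
  12) CAS  T1:  M=6  r_T1=5 ✗
  13) LOAD T1:  M=6  r_T1=6
  14) CAS  T1:  M=7  r_T1=6 ✓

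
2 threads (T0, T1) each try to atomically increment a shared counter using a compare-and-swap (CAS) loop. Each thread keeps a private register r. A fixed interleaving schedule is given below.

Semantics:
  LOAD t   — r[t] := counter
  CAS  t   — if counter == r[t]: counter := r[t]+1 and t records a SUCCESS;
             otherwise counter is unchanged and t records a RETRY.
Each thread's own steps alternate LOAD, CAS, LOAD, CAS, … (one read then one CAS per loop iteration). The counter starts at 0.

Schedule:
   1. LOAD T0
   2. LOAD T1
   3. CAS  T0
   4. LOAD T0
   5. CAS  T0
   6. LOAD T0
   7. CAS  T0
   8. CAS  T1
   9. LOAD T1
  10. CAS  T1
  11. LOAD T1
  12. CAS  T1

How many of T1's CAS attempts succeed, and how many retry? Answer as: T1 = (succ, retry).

[1] T0.load  rd  (counter 0, T0.r 0)
[2] T1.load  rd  (counter 0, T1.r 0)
[3] T0.cas  hit  (counter 1, T0.r 0)
[4] T0.load  rd  (counter 1, T0.r 1)
[5] T0.cas  hit  (counter 2, T0.r 1)
[6] T0.load  rd  (counter 2, T0.r 2)
[7] T0.cas  hit  (counter 3, T0.r 2)
[8] T1.cas  miss  (counter 3, T1.r 0)
[9] T1.load  rd  (counter 3, T1.r 3)
[10] T1.cas  hit  (counter 4, T1.r 3)
[11] T1.load  rd  (counter 4, T1.r 4)
[12] T1.cas  hit  (counter 5, T1.r 4)

T1 = (2, 1)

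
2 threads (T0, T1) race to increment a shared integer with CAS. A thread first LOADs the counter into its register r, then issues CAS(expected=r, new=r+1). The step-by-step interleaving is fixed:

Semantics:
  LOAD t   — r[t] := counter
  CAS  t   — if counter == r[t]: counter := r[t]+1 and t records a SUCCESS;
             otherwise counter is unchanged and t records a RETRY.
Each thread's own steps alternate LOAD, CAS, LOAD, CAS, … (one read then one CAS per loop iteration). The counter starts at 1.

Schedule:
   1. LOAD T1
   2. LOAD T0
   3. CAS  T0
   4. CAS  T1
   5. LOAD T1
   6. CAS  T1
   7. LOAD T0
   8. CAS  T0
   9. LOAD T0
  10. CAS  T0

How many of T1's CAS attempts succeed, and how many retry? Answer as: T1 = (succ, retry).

T1 = (1, 1)

step 1: T1 LOAD ⇒ load; ctr=1 reg=1
step 2: T0 LOAD ⇒ load; ctr=1 reg=1
step 3: T0 CAS ⇒ ok; ctr=2 reg=1
step 4: T1 CAS ⇒ retry; ctr=2 reg=1
step 5: T1 LOAD ⇒ load; ctr=2 reg=2
step 6: T1 CAS ⇒ ok; ctr=3 reg=2
step 7: T0 LOAD ⇒ load; ctr=3 reg=3
step 8: T0 CAS ⇒ ok; ctr=4 reg=3
step 9: T0 LOAD ⇒ load; ctr=4 reg=4
step 10: T0 CAS ⇒ ok; ctr=5 reg=4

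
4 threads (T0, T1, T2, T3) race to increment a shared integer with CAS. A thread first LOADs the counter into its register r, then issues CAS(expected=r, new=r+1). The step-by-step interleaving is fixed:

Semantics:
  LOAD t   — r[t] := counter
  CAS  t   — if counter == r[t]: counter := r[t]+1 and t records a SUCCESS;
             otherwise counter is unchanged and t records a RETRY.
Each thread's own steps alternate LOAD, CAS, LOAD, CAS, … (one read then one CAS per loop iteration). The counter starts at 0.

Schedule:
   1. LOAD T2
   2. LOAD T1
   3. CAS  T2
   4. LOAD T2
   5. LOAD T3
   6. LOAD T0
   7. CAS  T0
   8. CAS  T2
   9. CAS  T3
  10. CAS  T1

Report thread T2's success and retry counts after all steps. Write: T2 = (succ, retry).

[1] T2.load  rd  (counter 0, T2.r 0)
[2] T1.load  rd  (counter 0, T1.r 0)
[3] T2.cas  hit  (counter 1, T2.r 0)
[4] T2.load  rd  (counter 1, T2.r 1)
[5] T3.load  rd  (counter 1, T3.r 1)
[6] T0.load  rd  (counter 1, T0.r 1)
[7] T0.cas  hit  (counter 2, T0.r 1)
[8] T2.cas  miss  (counter 2, T2.r 1)
[9] T3.cas  miss  (counter 2, T3.r 1)
[10] T1.cas  miss  (counter 2, T1.r 0)

T2 = (1, 1)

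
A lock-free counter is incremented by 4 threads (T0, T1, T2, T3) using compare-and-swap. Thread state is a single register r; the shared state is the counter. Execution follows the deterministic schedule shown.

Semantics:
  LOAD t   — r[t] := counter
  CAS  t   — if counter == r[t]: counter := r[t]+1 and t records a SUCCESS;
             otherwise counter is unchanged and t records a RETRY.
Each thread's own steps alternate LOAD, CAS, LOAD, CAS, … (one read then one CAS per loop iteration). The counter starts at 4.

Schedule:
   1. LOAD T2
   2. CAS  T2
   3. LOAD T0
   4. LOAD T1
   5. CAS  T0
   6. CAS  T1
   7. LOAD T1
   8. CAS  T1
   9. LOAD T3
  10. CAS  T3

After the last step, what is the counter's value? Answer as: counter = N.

   1) LOAD T2:  M=4  r_T2=4
   2) CAS  T2:  M=5  r_T2=4 ✓
   3) LOAD T0:  M=5  r_T0=5
   4) LOAD T1:  M=5  r_T1=5
   5) CAS  T0:  M=6  r_T0=5 ✓
   6) CAS  T1:  M=6  r_T1=5 ✗
   7) LOAD T1:  M=6  r_T1=6
   8) CAS  T1:  M=7  r_T1=6 ✓
   9) LOAD T3:  M=7  r_T3=7
  10) CAS  T3:  M=8  r_T3=7 ✓

counter = 8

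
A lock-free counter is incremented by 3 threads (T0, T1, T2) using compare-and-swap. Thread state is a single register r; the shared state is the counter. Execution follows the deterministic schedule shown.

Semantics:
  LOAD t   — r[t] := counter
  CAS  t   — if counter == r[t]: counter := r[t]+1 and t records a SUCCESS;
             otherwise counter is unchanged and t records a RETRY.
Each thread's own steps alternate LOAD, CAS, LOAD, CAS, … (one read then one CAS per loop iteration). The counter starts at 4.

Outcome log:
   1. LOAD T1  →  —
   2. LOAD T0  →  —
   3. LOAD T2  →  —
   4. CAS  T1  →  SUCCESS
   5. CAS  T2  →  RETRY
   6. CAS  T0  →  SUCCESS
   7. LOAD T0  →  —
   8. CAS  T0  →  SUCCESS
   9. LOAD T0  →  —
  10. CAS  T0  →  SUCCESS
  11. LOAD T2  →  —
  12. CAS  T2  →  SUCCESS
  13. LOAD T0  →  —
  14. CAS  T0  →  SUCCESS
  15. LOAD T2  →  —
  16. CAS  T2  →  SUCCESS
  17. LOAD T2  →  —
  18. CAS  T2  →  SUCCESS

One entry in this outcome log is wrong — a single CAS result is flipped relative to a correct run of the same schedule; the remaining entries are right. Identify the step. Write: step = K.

step = 6

Correct run:
T1 LOAD — after: cnt=4, r=4 — load
T0 LOAD — after: cnt=4, r=4 — load
T2 LOAD — after: cnt=4, r=4 — load
T1 CAS — after: cnt=5, r=4 — ok
T2 CAS — after: cnt=5, r=4 — retry
T0 CAS — after: cnt=5, r=4 — retry
T0 LOAD — after: cnt=5, r=5 — load
T0 CAS — after: cnt=6, r=5 — ok
T0 LOAD — after: cnt=6, r=6 — load
T0 CAS — after: cnt=7, r=6 — ok
T2 LOAD — after: cnt=7, r=7 — load
T2 CAS — after: cnt=8, r=7 — ok
T0 LOAD — after: cnt=8, r=8 — load
T0 CAS — after: cnt=9, r=8 — ok
T2 LOAD — after: cnt=9, r=9 — load
T2 CAS — after: cnt=10, r=9 — ok
T2 LOAD — after: cnt=10, r=10 — load
T2 CAS — after: cnt=11, r=10 — ok
Log disagrees first at step 6.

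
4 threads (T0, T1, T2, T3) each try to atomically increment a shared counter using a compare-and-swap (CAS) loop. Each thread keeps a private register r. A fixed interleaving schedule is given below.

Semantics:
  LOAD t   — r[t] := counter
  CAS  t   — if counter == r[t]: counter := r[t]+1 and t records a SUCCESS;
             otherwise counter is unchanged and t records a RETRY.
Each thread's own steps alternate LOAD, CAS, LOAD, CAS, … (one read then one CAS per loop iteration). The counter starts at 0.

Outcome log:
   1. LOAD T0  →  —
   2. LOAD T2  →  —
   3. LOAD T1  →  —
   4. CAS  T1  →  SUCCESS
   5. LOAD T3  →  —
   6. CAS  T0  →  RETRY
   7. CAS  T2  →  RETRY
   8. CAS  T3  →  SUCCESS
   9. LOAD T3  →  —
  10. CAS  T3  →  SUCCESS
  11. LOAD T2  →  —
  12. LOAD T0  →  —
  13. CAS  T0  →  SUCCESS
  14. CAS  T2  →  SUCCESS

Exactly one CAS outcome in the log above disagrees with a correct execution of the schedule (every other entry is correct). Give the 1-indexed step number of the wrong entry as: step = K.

step = 14

Reference trace:
[1] T0.load  rd  (counter 0, T0.r 0)
[2] T2.load  rd  (counter 0, T2.r 0)
[3] T1.load  rd  (counter 0, T1.r 0)
[4] T1.cas  hit  (counter 1, T1.r 0)
[5] T3.load  rd  (counter 1, T3.r 1)
[6] T0.cas  miss  (counter 1, T0.r 0)
[7] T2.cas  miss  (counter 1, T2.r 0)
[8] T3.cas  hit  (counter 2, T3.r 1)
[9] T3.load  rd  (counter 2, T3.r 2)
[10] T3.cas  hit  (counter 3, T3.r 2)
[11] T2.load  rd  (counter 3, T2.r 3)
[12] T0.load  rd  (counter 3, T0.r 3)
[13] T0.cas  hit  (counter 4, T0.r 3)
[14] T2.cas  miss  (counter 4, T2.r 3)
Log disagrees first at step 14.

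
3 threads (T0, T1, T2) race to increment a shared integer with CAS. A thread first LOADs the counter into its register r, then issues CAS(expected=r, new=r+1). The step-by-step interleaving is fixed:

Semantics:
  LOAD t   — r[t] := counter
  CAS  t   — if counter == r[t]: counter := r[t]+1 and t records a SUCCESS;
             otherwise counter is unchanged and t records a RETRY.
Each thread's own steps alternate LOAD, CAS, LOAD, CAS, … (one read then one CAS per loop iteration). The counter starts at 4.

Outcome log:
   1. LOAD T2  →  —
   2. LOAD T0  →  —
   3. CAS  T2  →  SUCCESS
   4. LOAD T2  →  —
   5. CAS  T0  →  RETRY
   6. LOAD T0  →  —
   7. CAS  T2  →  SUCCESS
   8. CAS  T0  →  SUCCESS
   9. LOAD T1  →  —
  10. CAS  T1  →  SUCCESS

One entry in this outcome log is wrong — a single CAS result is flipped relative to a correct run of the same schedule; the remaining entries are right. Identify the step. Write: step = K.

step = 8

Re-executing:
step 1: T2 LOAD ⇒ load; ctr=4 reg=4
step 2: T0 LOAD ⇒ load; ctr=4 reg=4
step 3: T2 CAS ⇒ ok; ctr=5 reg=4
step 4: T2 LOAD ⇒ load; ctr=5 reg=5
step 5: T0 CAS ⇒ retry; ctr=5 reg=4
step 6: T0 LOAD ⇒ load; ctr=5 reg=5
step 7: T2 CAS ⇒ ok; ctr=6 reg=5
step 8: T0 CAS ⇒ retry; ctr=6 reg=5
step 9: T1 LOAD ⇒ load; ctr=6 reg=6
step 10: T1 CAS ⇒ ok; ctr=7 reg=6
Log disagrees first at step 8.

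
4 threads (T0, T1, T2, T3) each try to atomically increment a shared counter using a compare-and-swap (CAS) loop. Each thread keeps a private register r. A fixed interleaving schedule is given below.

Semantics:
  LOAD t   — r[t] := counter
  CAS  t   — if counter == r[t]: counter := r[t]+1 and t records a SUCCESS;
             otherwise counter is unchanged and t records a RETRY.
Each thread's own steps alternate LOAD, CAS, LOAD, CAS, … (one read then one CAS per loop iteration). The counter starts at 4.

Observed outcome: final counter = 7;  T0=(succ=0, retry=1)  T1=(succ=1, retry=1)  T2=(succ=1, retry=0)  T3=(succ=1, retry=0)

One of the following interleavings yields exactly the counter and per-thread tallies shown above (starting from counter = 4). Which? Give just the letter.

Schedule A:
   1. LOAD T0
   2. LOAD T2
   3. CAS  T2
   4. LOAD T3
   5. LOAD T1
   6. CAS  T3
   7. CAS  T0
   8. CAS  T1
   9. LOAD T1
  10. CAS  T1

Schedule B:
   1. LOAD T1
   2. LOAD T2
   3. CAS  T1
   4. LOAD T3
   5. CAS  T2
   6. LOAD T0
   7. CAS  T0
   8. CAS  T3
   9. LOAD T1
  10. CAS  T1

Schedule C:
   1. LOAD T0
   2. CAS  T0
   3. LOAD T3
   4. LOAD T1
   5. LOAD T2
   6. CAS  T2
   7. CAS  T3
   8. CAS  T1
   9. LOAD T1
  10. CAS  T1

Run A:
1. LOAD T0 → mem=4 r[T0]=4 [LOAD]
2. LOAD T2 → mem=4 r[T2]=4 [LOAD]
3. CAS T2 → mem=5 r[T2]=4 [OK]
4. LOAD T3 → mem=5 r[T3]=5 [LOAD]
5. LOAD T1 → mem=5 r[T1]=5 [LOAD]
6. CAS T3 → mem=6 r[T3]=5 [OK]
7. CAS T0 → mem=6 r[T0]=4 [RETRY]
8. CAS T1 → mem=6 r[T1]=5 [RETRY]
9. LOAD T1 → mem=6 r[T1]=6 [LOAD]
10. CAS T1 → mem=7 r[T1]=6 [OK]

A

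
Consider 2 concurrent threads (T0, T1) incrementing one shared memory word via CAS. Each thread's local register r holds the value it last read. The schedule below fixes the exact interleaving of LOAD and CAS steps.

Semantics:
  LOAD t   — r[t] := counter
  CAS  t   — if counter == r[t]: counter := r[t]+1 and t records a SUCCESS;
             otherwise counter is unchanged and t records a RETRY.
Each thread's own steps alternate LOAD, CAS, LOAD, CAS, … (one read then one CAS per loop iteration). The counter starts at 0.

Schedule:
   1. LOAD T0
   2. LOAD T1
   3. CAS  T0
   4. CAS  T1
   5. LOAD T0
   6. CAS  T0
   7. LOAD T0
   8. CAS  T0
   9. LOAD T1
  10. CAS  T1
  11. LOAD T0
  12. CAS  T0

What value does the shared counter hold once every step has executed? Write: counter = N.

counter = 5

[1] T0.load  rd  (counter 0, T0.r 0)
[2] T1.load  rd  (counter 0, T1.r 0)
[3] T0.cas  hit  (counter 1, T0.r 0)
[4] T1.cas  miss  (counter 1, T1.r 0)
[5] T0.load  rd  (counter 1, T0.r 1)
[6] T0.cas  hit  (counter 2, T0.r 1)
[7] T0.load  rd  (counter 2, T0.r 2)
[8] T0.cas  hit  (counter 3, T0.r 2)
[9] T1.load  rd  (counter 3, T1.r 3)
[10] T1.cas  hit  (counter 4, T1.r 3)
[11] T0.load  rd  (counter 4, T0.r 4)
[12] T0.cas  hit  (counter 5, T0.r 4)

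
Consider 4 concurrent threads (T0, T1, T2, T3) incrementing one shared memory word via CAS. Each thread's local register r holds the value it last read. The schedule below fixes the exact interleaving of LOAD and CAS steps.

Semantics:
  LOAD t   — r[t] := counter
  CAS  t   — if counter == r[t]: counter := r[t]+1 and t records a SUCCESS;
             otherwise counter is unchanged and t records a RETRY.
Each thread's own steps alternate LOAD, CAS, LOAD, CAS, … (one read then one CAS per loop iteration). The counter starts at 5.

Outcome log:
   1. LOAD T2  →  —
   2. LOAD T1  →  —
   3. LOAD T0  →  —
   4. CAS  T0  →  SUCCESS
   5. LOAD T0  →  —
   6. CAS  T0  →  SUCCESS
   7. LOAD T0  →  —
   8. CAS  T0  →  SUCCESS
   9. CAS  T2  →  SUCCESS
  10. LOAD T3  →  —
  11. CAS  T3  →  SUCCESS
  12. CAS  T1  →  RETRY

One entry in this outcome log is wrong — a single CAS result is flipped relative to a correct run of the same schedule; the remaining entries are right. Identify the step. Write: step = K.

step = 9

Reference trace:
[1] T2.load  rd  (counter 5, T2.r 5)
[2] T1.load  rd  (counter 5, T1.r 5)
[3] T0.load  rd  (counter 5, T0.r 5)
[4] T0.cas  hit  (counter 6, T0.r 5)
[5] T0.load  rd  (counter 6, T0.r 6)
[6] T0.cas  hit  (counter 7, T0.r 6)
[7] T0.load  rd  (counter 7, T0.r 7)
[8] T0.cas  hit  (counter 8, T0.r 7)
[9] T2.cas  miss  (counter 8, T2.r 5)
[10] T3.load  rd  (counter 8, T3.r 8)
[11] T3.cas  hit  (counter 9, T3.r 8)
[12] T1.cas  miss  (counter 9, T1.r 5)
Mismatch at 9.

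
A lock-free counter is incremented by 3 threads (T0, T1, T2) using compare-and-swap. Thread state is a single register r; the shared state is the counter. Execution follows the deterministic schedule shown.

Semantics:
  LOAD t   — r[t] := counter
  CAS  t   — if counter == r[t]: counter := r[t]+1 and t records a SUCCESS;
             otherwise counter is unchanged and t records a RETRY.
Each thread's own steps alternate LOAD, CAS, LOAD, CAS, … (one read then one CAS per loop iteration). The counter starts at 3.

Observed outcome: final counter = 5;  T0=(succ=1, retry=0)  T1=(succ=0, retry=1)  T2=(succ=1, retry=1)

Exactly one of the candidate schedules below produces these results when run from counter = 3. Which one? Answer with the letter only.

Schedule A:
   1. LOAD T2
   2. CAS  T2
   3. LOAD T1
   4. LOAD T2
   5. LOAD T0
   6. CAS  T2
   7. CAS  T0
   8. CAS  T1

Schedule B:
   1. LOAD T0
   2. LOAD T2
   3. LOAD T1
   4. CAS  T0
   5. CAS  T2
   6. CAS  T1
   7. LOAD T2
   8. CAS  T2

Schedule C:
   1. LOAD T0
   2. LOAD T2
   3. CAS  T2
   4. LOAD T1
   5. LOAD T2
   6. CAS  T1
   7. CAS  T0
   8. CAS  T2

Simulating candidate B:
   1) LOAD T0:  M=3  r_T0=3
   2) LOAD T2:  M=3  r_T2=3
   3) LOAD T1:  M=3  r_T1=3
   4) CAS  T0:  M=4  r_T0=3 ✓
   5) CAS  T2:  M=4  r_T2=3 ✗
   6) CAS  T1:  M=4  r_T1=3 ✗
   7) LOAD T2:  M=4  r_T2=4
   8) CAS  T2:  M=5  r_T2=4 ✓

B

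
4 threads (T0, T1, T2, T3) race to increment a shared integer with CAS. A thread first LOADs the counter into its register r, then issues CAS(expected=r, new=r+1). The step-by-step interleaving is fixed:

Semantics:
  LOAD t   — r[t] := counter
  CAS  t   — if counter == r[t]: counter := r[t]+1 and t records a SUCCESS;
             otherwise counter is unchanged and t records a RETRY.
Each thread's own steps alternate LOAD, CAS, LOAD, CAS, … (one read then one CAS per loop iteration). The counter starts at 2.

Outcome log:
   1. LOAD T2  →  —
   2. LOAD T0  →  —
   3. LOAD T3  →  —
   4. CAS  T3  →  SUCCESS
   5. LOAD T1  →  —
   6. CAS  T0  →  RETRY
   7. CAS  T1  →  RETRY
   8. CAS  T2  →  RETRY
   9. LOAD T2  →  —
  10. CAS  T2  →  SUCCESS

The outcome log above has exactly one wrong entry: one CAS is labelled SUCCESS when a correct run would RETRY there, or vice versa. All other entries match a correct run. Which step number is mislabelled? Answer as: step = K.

step = 7

Correct run:
#1 T2 reads 2
#2 T0 reads 2
#3 T3 reads 2
#4 T3 CAS(2→3) writes; counter now 3
#5 T1 reads 3
#6 T0 CAS(2→3) fails; counter now 3
#7 T1 CAS(3→4) writes; counter now 4
#8 T2 CAS(2→3) fails; counter now 4
#9 T2 reads 4
#10 T2 CAS(4→5) writes; counter now 5
Flip is step 7.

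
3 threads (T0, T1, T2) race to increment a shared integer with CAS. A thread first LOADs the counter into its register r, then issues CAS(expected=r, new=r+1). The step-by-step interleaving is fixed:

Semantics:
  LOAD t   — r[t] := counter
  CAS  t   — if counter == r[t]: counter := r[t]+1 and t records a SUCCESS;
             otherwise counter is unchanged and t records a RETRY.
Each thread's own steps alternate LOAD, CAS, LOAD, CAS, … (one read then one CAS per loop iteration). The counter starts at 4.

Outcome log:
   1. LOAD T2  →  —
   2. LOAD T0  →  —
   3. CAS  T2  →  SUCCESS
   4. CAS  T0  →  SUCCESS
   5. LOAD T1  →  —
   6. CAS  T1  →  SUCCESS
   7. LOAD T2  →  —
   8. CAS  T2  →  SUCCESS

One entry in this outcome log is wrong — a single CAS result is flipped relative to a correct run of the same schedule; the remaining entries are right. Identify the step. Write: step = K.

Re-executing:
#1 T2 reads 4
#2 T0 reads 4
#3 T2 CAS(4→5) writes; counter now 5
#4 T0 CAS(4→5) fails; counter now 5
#5 T1 reads 5
#6 T1 CAS(5→6) writes; counter now 6
#7 T2 reads 6
#8 T2 CAS(6→7) writes; counter now 7
Flip is step 4.

step = 4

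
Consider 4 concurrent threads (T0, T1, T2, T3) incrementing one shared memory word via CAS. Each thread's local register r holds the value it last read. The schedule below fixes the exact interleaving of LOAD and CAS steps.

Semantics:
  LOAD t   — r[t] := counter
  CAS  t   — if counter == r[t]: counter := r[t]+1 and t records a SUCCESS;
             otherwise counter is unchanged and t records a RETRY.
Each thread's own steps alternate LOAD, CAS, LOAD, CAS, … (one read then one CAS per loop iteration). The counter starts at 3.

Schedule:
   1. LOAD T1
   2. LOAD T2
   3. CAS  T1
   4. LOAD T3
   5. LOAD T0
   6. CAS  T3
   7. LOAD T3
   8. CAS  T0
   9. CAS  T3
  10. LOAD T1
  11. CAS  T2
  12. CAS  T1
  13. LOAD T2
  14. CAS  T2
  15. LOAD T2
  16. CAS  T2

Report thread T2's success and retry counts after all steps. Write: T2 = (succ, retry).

T2 = (2, 1)

   1) LOAD T1:  M=3  r_T1=3
   2) LOAD T2:  M=3  r_T2=3
   3) CAS  T1:  M=4  r_T1=3 ✓
   4) LOAD T3:  M=4  r_T3=4
   5) LOAD T0:  M=4  r_T0=4
   6) CAS  T3:  M=5  r_T3=4 ✓
   7) LOAD T3:  M=5  r_T3=5
   8) CAS  T0:  M=5  r_T0=4 ✗
   9) CAS  T3:  M=6  r_T3=5 ✓
  10) LOAD T1:  M=6  r_T1=6
  11) CAS  T2:  M=6  r_T2=3 ✗
  12) CAS  T1:  M=7  r_T1=6 ✓
  13) LOAD T2:  M=7  r_T2=7
  14) CAS  T2:  M=8  r_T2=7 ✓
  15) LOAD T2:  M=8  r_T2=8
  16) CAS  T2:  M=9  r_T2=8 ✓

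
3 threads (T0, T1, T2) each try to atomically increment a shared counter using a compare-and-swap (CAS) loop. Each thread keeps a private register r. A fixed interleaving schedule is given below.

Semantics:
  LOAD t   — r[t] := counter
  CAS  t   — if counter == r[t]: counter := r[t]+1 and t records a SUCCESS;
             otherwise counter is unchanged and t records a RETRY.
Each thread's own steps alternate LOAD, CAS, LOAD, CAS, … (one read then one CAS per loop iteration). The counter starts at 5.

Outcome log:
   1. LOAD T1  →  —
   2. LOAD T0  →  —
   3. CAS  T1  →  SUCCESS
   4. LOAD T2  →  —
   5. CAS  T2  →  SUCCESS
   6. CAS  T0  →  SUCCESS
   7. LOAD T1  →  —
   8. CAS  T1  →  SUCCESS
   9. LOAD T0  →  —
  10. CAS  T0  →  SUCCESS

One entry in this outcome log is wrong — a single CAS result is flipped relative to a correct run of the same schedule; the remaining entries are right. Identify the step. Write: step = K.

Correct run:
[1] T1.load  rd  (counter 5, T1.r 5)
[2] T0.load  rd  (counter 5, T0.r 5)
[3] T1.cas  hit  (counter 6, T1.r 5)
[4] T2.load  rd  (counter 6, T2.r 6)
[5] T2.cas  hit  (counter 7, T2.r 6)
[6] T0.cas  miss  (counter 7, T0.r 5)
[7] T1.load  rd  (counter 7, T1.r 7)
[8] T1.cas  hit  (counter 8, T1.r 7)
[9] T0.load  rd  (counter 8, T0.r 8)
[10] T0.cas  hit  (counter 9, T0.r 8)
Mismatch at 6.

step = 6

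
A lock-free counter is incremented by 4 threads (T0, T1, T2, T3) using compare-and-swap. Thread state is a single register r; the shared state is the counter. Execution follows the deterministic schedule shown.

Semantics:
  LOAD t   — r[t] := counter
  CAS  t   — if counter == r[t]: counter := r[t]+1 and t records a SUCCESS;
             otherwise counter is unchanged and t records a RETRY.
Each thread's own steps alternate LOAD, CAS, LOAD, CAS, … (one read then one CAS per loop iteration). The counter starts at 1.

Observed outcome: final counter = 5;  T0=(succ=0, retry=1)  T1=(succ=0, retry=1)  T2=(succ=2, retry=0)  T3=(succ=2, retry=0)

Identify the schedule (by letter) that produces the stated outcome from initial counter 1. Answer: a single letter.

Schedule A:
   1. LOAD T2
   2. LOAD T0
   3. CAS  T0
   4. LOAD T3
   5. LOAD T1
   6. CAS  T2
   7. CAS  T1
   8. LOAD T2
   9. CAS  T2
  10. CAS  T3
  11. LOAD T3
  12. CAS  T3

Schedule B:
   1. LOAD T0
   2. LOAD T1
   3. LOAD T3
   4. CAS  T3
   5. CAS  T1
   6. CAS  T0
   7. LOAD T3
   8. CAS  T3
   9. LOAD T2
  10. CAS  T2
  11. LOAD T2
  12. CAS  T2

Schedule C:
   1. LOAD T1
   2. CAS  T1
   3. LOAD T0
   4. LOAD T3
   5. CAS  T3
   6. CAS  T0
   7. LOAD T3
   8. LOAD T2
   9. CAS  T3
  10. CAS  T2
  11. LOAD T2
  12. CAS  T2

B

Tracing schedule B:
#1 T0 reads 1
#2 T1 reads 1
#3 T3 reads 1
#4 T3 CAS(1→2) writes; counter now 2
#5 T1 CAS(1→2) fails; counter now 2
#6 T0 CAS(1→2) fails; counter now 2
#7 T3 reads 2
#8 T3 CAS(2→3) writes; counter now 3
#9 T2 reads 3
#10 T2 CAS(3→4) writes; counter now 4
#11 T2 reads 4
#12 T2 CAS(4→5) writes; counter now 5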